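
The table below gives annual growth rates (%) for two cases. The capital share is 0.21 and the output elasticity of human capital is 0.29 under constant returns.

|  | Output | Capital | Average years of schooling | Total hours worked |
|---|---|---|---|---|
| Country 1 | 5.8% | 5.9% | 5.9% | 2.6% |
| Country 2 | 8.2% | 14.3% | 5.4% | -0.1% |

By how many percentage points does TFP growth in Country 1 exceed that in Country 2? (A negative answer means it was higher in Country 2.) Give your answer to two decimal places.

Labor's share = 1 − 0.21 − 0.29 = 0.5.
Country 1: TFP = 5.8 − 1.239 − 1.711 − 1.3 = 1.55%.
Country 2: TFP = 8.2 − 3.003 − 1.566 + 0.05 = 3.681%.
Difference = 1.55 − (3.681) = -2.131 pp.

-2.13 percentage points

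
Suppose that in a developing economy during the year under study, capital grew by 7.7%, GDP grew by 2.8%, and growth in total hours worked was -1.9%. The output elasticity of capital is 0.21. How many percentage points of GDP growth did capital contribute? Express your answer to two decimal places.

1.62

Contribution = share × growth = 0.21 × 7.7 = 1.617 pp.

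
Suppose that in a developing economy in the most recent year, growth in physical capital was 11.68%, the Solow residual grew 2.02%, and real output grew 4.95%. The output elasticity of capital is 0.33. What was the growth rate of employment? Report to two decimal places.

Labor's share = 1 − 0.33 = 0.67.
gY = gA + 0.33×11.68 + 0.67×g.
0.67×g = 4.95 − 2.02 − 3.8544 = -0.9244.
g = -0.9244 / 0.67 = -1.3797%.

-1.38%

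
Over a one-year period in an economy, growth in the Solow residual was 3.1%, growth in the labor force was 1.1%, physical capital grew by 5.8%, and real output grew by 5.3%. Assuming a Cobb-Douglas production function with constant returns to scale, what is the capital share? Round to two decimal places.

0.23

gY = gA + α·gK + (1−α)·gL, so gY − gA − gL = α(gK − gL).
5.3 − 3.1 − 1.1 = α × (5.8 − 1.1).
1.1 = 4.7 α, so α = 0.234.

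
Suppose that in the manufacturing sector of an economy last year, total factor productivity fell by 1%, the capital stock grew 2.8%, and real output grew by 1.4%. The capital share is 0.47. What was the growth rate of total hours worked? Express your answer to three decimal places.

Total hours worked growth was 2.045%.

Labor's share = 1 − 0.47 = 0.53.
gY = gA + 0.47×2.8 + 0.53×g.
0.53×g = 1.4 + 1 − 1.316 = 1.084.
g = 1.084 / 0.53 = 2.04528%.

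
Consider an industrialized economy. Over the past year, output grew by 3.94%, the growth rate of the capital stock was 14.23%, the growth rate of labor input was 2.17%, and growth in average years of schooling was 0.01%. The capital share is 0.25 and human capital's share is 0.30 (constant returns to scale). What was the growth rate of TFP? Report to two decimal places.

-0.60%

Labor's share = 1 − 0.25 − 0.3 = 0.45.
The capital stock: 0.25 × 14.23 = 3.5575 pp.
Average years of schooling: 0.3 × 0.01 = 0.003 pp.
Labor input: 0.45 × 2.17 = 0.9765 pp.
TFP growth = 3.94 − 4.537 = -0.597%.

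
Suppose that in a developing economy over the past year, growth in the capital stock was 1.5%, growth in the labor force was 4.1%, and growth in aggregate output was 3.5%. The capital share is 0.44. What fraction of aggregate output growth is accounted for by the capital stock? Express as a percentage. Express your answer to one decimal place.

The capital stock contributed 0.44 × 1.5 = 0.66 pp.
Share of growth = 0.66 / 3.5 × 100 = 18.857%.

The capital stock accounted for 18.9% of growth.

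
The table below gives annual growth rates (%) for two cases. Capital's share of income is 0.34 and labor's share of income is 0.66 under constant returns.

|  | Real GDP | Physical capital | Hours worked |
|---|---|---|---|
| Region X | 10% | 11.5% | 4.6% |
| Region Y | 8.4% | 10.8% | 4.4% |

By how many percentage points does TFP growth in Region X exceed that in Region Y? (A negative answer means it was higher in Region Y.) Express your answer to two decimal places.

Labor's share = 1 − 0.34 = 0.66.
Region X: TFP = 10 − 3.91 − 3.036 = 3.054%.
Region Y: TFP = 8.4 − 3.672 − 2.904 = 1.824%.
Difference = 3.054 − (1.824) = 1.23 pp.

1.23 percentage points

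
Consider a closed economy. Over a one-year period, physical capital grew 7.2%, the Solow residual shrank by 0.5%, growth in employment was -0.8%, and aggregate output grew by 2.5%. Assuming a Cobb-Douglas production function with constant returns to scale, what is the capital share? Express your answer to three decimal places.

gY = gA + α·gK + (1−α)·gL, so gY − gA − gL = α(gK − gL).
2.5 + 0.5 + 0.8 = α × (7.2 − (-0.8)).
3.8 = 8 α, so α = 0.475.

0.475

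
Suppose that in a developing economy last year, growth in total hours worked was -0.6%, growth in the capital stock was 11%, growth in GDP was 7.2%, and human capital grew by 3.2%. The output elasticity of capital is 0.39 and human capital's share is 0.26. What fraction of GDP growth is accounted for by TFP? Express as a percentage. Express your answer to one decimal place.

Labor's share = 1 − 0.39 − 0.26 = 0.35.
The capital stock: 0.39 × 11 = 4.29 pp.
Human capital: 0.26 × 3.2 = 0.832 pp.
Total hours worked: 0.35 × (-0.6) = -0.21 pp.
TFP growth = 7.2 − 4.912 = 2.288%.
TFP share of growth = 2.288 / 7.2 × 100 = 31.778%.

31.8%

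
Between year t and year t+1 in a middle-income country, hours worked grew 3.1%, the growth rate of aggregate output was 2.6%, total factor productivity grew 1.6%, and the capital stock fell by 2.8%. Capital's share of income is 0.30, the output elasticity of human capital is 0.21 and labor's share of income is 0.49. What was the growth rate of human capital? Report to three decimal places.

1.529%

Labor's share = 1 − 0.3 − 0.21 = 0.49.
gY = gA + 0.3×(-2.8) + 0.49×3.1 + 0.21×g.
0.21×g = 2.6 − 1.6 − 0.679 = 0.321.
g = 0.321 / 0.21 = 1.52857%.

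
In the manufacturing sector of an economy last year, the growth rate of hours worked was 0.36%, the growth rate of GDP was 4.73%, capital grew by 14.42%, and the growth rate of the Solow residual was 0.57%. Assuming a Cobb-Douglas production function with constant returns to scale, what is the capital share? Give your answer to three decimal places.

The capital share is 0.270.

gY = gA + α·gK + (1−α)·gL, so gY − gA − gL = α(gK − gL).
4.73 − 0.57 − 0.36 = α × (14.42 − 0.36).
3.8 = 14.06 α, so α = 0.27027.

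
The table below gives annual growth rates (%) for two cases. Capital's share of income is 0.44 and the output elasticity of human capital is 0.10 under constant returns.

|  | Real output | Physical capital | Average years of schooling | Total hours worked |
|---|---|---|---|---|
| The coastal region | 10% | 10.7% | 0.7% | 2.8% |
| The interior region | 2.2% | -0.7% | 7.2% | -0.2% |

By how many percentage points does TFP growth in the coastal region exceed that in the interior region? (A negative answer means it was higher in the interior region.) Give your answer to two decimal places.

2.05 percentage points

Labor's share = 1 − 0.44 − 0.1 = 0.46.
The coastal region: TFP = 10 − 4.708 − 0.07 − 1.288 = 3.934%.
The interior region: TFP = 2.2 + 0.308 − 0.72 + 0.092 = 1.88%.
Difference = 3.934 − (1.88) = 2.054 pp.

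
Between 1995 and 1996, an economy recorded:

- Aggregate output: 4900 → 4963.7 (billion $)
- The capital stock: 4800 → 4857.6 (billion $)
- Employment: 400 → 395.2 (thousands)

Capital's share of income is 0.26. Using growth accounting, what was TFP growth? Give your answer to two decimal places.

1.88%

Aggregate output growth = (4963.7 − 4900) / 4900 = 1.3%.
The capital stock growth = (4857.6 − 4800) / 4800 = 1.2%.
Employment growth = (395.2 − 400) / 400 = -1.2%.
Labor's share = 1 − 0.26 = 0.74.
The capital stock: 0.26 × 1.2 = 0.312 pp.
Employment: 0.74 × (-1.2) = -0.888 pp.
TFP growth = 1.3 + 0.576 = 1.876%.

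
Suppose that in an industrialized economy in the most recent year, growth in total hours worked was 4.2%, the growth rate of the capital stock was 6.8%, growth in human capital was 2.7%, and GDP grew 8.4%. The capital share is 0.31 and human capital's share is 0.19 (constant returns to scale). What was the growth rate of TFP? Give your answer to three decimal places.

Labor's share = 1 − 0.31 − 0.19 = 0.5.
The capital stock: 0.31 × 6.8 = 2.108 pp.
Human capital: 0.19 × 2.7 = 0.513 pp.
Total hours worked: 0.5 × 4.2 = 2.1 pp.
TFP growth = 8.4 − 4.721 = 3.679%.

3.679%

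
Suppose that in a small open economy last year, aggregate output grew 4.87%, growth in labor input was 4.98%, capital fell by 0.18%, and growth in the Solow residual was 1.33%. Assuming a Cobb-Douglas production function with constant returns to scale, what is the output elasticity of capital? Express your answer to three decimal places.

gY = gA + α·gK + (1−α)·gL, so gY − gA − gL = α(gK − gL).
4.87 − 1.33 − 4.98 = α × (-0.18 − 4.98).
-1.44 = -5.16 α, so α = 0.27907.

0.279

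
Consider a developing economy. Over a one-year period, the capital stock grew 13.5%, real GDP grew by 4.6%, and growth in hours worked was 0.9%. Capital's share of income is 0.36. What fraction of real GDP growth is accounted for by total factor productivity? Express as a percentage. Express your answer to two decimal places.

Total factor productivity accounted for -18.17% of growth.

Labor's share = 1 − 0.36 = 0.64.
The capital stock: 0.36 × 13.5 = 4.86 pp.
Hours worked: 0.64 × 0.9 = 0.576 pp.
TFP growth = 4.6 − 5.436 = -0.836%.
TFP share of growth = -0.836 / 4.6 × 100 = -18.1739%.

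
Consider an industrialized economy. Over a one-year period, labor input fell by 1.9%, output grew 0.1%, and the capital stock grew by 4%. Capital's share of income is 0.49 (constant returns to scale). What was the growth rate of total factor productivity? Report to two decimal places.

Labor's share = 1 − 0.49 = 0.51.
The capital stock: 0.49 × 4 = 1.96 pp.
Labor input: 0.51 × (-1.9) = -0.969 pp.
TFP growth = 0.1 − 0.991 = -0.891%.

-0.89%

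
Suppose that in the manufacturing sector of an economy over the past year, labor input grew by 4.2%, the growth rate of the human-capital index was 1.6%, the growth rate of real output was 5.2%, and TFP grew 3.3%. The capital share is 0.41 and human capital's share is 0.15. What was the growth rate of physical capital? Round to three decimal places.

Labor's share = 1 − 0.41 − 0.15 = 0.44.
gY = gA + 0.15×1.6 + 0.44×4.2 + 0.41×g.
0.41×g = 5.2 − 3.3 − 2.088 = -0.188.
g = -0.188 / 0.41 = -0.45854%.

-0.459%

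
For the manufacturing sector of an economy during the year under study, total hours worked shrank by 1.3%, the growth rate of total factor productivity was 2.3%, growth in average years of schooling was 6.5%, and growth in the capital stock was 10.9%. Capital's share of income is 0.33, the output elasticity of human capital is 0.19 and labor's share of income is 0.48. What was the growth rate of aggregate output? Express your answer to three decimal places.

Labor's share = 1 − 0.33 − 0.19 = 0.48.
The capital stock: 0.33 × 10.9 = 3.597 pp.
Average years of schooling: 0.19 × 6.5 = 1.235 pp.
Total hours worked: 0.48 × (-1.3) = -0.624 pp.
Output growth = 2.3 + 4.208 = 6.508%.

Aggregate output growth was 6.508%.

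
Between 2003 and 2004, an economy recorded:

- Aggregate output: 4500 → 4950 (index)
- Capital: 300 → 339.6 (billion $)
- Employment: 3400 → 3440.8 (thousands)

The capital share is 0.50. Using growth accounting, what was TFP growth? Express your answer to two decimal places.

2.80%

Aggregate output growth = (4950 − 4500) / 4500 = 10%.
Capital growth = (339.6 − 300) / 300 = 13.2%.
Employment growth = (3440.8 − 3400) / 3400 = 1.2%.
Labor's share = 1 − 0.5 = 0.5.
Capital: 0.5 × 13.2 = 6.6 pp.
Employment: 0.5 × 1.2 = 0.6 pp.
TFP growth = 10 − 7.2 = 2.8%.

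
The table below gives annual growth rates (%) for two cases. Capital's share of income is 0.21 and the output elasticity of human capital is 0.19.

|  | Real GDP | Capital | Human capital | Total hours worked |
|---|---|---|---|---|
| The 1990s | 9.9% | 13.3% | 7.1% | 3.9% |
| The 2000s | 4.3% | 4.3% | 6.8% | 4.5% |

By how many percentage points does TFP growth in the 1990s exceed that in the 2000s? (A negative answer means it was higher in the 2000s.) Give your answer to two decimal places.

4.01 percentage points

Labor's share = 1 − 0.21 − 0.19 = 0.6.
The 1990s: TFP = 9.9 − 2.793 − 1.349 − 2.34 = 3.418%.
The 2000s: TFP = 4.3 − 0.903 − 1.292 − 2.7 = -0.595%.
Difference = 3.418 − (-0.595) = 4.013 pp.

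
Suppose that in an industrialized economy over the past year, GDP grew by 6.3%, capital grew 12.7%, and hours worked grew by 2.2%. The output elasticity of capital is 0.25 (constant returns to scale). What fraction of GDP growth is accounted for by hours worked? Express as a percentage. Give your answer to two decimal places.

Labor's share = 1 − 0.25 = 0.75.
Hours worked contributed 0.75 × 2.2 = 1.65 pp.
Share of growth = 1.65 / 6.3 × 100 = 26.1905%.

26.19%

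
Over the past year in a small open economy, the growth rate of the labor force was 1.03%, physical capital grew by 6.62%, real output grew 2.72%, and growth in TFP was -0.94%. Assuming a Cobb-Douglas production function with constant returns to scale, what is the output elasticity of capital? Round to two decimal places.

gY = gA + α·gK + (1−α)·gL, so gY − gA − gL = α(gK − gL).
2.72 + 0.94 − 1.03 = α × (6.62 − 1.03).
2.63 = 5.59 α, so α = 0.4705.

α = 0.47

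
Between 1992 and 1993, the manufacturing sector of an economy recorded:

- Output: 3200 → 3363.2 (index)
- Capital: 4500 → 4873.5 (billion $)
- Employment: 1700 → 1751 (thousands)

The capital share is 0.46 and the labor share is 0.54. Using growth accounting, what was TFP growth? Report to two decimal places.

-0.34%

Output growth = (3363.2 − 3200) / 3200 = 5.1%.
Capital growth = (4873.5 − 4500) / 4500 = 8.3%.
Employment growth = (1751 − 1700) / 1700 = 3%.
Labor's share = 1 − 0.46 = 0.54.
Capital: 0.46 × 8.3 = 3.818 pp.
Employment: 0.54 × 3 = 1.62 pp.
TFP growth = 5.1 − 5.438 = -0.338%.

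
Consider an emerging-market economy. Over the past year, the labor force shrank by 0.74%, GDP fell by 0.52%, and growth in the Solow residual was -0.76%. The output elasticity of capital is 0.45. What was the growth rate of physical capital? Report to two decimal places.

Physical capital grew 1.44%.

Labor's share = 1 − 0.45 = 0.55.
gY = gA + 0.55×(-0.74) + 0.45×g.
0.45×g = -0.52 + 0.76 + 0.407 = 0.647.
g = 0.647 / 0.45 = 1.4378%.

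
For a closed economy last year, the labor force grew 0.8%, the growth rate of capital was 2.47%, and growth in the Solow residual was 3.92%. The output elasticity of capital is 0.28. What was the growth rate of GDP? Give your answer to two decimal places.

GDP grew 5.19%.

Labor's share = 1 − 0.28 = 0.72.
Capital: 0.28 × 2.47 = 0.6916 pp.
The labor force: 0.72 × 0.8 = 0.576 pp.
Output growth = 3.92 + 1.2676 = 5.1876%.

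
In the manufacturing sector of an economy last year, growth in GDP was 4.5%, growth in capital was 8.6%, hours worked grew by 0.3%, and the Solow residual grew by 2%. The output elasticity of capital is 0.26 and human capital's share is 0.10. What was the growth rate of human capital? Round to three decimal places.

Labor's share = 1 − 0.26 − 0.1 = 0.64.
gY = gA + 0.26×8.6 + 0.64×0.3 + 0.1×g.
0.1×g = 4.5 − 2 − 2.428 = 0.072.
g = 0.072 / 0.1 = 0.72%.

Human capital grew 0.720%.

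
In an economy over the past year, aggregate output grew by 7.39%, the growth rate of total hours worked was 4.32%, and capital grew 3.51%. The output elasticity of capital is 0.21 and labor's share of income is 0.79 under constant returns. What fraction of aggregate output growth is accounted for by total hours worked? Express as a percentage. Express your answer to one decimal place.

Labor's share = 1 − 0.21 = 0.79.
Total hours worked contributed 0.79 × 4.32 = 3.4128 pp.
Share of growth = 3.4128 / 7.39 × 100 = 46.181%.

46.2%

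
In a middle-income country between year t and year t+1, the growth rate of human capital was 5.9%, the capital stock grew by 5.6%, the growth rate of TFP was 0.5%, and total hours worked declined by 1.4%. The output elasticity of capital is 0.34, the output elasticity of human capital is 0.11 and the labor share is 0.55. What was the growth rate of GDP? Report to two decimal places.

2.28%

Labor's share = 1 − 0.34 − 0.11 = 0.55.
The capital stock: 0.34 × 5.6 = 1.904 pp.
Human capital: 0.11 × 5.9 = 0.649 pp.
Total hours worked: 0.55 × (-1.4) = -0.77 pp.
Output growth = 0.5 + 1.783 = 2.283%.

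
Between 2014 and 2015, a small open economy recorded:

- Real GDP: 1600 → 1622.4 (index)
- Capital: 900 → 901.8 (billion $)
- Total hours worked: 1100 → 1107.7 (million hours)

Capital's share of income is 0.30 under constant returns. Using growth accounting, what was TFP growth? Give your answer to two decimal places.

Real GDP growth = (1622.4 − 1600) / 1600 = 1.4%.
Capital growth = (901.8 − 900) / 900 = 0.2%.
Total hours worked growth = (1107.7 − 1100) / 1100 = 0.7%.
Labor's share = 1 − 0.3 = 0.7.
Capital: 0.3 × 0.2 = 0.06 pp.
Total hours worked: 0.7 × 0.7 = 0.49 pp.
TFP growth = 1.4 − 0.55 = 0.85%.

0.85%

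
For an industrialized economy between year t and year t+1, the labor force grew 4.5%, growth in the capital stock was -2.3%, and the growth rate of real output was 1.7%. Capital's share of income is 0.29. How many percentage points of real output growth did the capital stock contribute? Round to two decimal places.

Contribution = share × growth = 0.29 × (-2.3) = -0.667 pp.

-0.67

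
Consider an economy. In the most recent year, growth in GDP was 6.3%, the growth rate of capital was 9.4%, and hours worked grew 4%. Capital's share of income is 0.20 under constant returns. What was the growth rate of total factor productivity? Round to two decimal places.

1.22%

Labor's share = 1 − 0.2 = 0.8.
Capital: 0.2 × 9.4 = 1.88 pp.
Hours worked: 0.8 × 4 = 3.2 pp.
TFP growth = 6.3 − 5.08 = 1.22%.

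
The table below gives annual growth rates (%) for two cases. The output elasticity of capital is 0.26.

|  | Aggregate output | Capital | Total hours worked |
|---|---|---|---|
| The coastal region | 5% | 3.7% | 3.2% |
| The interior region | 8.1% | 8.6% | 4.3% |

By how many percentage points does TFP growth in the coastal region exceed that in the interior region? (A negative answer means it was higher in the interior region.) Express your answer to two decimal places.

-1.01 percentage points

Labor's share = 1 − 0.26 = 0.74.
The coastal region: TFP = 5 − 0.962 − 2.368 = 1.67%.
The interior region: TFP = 8.1 − 2.236 − 3.182 = 2.682%.
Difference = 1.67 − (2.682) = -1.012 pp.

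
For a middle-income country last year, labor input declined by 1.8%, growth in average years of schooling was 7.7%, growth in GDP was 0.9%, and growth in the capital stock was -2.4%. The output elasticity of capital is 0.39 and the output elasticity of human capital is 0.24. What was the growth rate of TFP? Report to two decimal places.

0.65%

Labor's share = 1 − 0.39 − 0.24 = 0.37.
The capital stock: 0.39 × (-2.4) = -0.936 pp.
Average years of schooling: 0.24 × 7.7 = 1.848 pp.
Labor input: 0.37 × (-1.8) = -0.666 pp.
TFP growth = 0.9 − 0.246 = 0.654%.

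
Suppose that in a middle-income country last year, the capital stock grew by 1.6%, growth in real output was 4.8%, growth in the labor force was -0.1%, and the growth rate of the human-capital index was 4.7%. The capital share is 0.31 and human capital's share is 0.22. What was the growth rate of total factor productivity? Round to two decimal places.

Labor's share = 1 − 0.31 − 0.22 = 0.47.
The capital stock: 0.31 × 1.6 = 0.496 pp.
The human-capital index: 0.22 × 4.7 = 1.034 pp.
The labor force: 0.47 × (-0.1) = -0.047 pp.
TFP growth = 4.8 − 1.483 = 3.317%.

3.32%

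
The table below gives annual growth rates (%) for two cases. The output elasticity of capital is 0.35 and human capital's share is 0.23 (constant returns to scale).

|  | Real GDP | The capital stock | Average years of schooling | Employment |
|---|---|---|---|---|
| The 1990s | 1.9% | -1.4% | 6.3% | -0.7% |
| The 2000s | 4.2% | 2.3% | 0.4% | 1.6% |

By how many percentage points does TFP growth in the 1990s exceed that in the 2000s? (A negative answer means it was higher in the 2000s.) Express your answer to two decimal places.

-1.40 percentage points

Labor's share = 1 − 0.35 − 0.23 = 0.42.
The 1990s: TFP = 1.9 + 0.49 − 1.449 + 0.294 = 1.235%.
The 2000s: TFP = 4.2 − 0.805 − 0.092 − 0.672 = 2.631%.
Difference = 1.235 − (2.631) = -1.396 pp.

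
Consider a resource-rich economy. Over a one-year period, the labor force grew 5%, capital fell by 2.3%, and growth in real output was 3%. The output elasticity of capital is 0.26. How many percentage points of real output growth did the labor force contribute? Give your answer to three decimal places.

3.700 pp

Labor's share = 1 − 0.26 = 0.74.
Contribution = share × growth = 0.74 × 5 = 3.7 pp.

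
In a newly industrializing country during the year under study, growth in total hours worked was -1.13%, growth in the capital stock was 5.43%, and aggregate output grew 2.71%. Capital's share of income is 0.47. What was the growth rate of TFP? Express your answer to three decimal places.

TFP grew 0.757%.

Labor's share = 1 − 0.47 = 0.53.
The capital stock: 0.47 × 5.43 = 2.5521 pp.
Total hours worked: 0.53 × (-1.13) = -0.5989 pp.
TFP growth = 2.71 − 1.9532 = 0.7568%.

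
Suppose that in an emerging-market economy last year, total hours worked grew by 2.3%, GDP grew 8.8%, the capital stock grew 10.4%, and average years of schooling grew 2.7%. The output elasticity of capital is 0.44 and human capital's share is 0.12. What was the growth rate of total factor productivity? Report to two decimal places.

2.89%

Labor's share = 1 − 0.44 − 0.12 = 0.44.
The capital stock: 0.44 × 10.4 = 4.576 pp.
Average years of schooling: 0.12 × 2.7 = 0.324 pp.
Total hours worked: 0.44 × 2.3 = 1.012 pp.
TFP growth = 8.8 − 5.912 = 2.888%.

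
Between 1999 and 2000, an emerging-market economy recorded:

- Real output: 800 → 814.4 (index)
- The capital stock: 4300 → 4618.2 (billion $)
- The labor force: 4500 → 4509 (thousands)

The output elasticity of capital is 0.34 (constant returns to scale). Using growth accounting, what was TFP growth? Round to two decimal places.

Real output growth = (814.4 − 800) / 800 = 1.8%.
The capital stock growth = (4618.2 − 4300) / 4300 = 7.4%.
The labor force growth = (4509 − 4500) / 4500 = 0.2%.
Labor's share = 1 − 0.34 = 0.66.
The capital stock: 0.34 × 7.4 = 2.516 pp.
The labor force: 0.66 × 0.2 = 0.132 pp.
TFP growth = 1.8 − 2.648 = -0.848%.

-0.85%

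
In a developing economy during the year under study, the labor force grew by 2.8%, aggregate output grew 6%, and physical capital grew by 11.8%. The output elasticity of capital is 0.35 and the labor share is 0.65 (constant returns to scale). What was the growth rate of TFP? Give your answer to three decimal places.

Labor's share = 1 − 0.35 = 0.65.
Physical capital: 0.35 × 11.8 = 4.13 pp.
The labor force: 0.65 × 2.8 = 1.82 pp.
TFP growth = 6 − 5.95 = 0.05%.

TFP grew 0.050%.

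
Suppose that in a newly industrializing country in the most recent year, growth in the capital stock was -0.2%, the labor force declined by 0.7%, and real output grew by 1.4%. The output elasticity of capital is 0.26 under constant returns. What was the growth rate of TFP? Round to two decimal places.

1.97%

Labor's share = 1 − 0.26 = 0.74.
The capital stock: 0.26 × (-0.2) = -0.052 pp.
The labor force: 0.74 × (-0.7) = -0.518 pp.
TFP growth = 1.4 + 0.57 = 1.97%.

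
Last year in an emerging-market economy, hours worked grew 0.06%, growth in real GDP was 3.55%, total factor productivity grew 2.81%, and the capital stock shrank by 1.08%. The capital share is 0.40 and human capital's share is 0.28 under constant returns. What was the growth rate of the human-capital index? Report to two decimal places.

Labor's share = 1 − 0.4 − 0.28 = 0.32.
gY = gA + 0.4×(-1.08) + 0.32×0.06 + 0.28×g.
0.28×g = 3.55 − 2.81 + 0.4128 = 1.1528.
g = 1.1528 / 0.28 = 4.1171%.

The human-capital index growth was 4.12%.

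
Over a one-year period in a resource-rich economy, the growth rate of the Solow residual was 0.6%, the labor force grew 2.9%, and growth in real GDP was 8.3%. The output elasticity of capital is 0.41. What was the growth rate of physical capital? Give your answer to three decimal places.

Labor's share = 1 − 0.41 = 0.59.
gY = gA + 0.59×2.9 + 0.41×g.
0.41×g = 8.3 − 0.6 − 1.711 = 5.989.
g = 5.989 / 0.41 = 14.60732%.

14.607%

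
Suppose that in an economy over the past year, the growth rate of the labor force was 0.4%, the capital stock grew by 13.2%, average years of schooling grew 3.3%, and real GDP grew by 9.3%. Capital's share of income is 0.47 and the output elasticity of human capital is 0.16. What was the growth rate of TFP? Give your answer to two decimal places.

TFP growth was 2.42%.

Labor's share = 1 − 0.47 − 0.16 = 0.37.
The capital stock: 0.47 × 13.2 = 6.204 pp.
Average years of schooling: 0.16 × 3.3 = 0.528 pp.
The labor force: 0.37 × 0.4 = 0.148 pp.
TFP growth = 9.3 − 6.88 = 2.42%.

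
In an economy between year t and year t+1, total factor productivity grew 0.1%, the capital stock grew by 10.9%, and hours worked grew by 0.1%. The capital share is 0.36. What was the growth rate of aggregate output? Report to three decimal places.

Labor's share = 1 − 0.36 = 0.64.
The capital stock: 0.36 × 10.9 = 3.924 pp.
Hours worked: 0.64 × 0.1 = 0.064 pp.
Output growth = 0.1 + 3.988 = 4.088%.

4.088%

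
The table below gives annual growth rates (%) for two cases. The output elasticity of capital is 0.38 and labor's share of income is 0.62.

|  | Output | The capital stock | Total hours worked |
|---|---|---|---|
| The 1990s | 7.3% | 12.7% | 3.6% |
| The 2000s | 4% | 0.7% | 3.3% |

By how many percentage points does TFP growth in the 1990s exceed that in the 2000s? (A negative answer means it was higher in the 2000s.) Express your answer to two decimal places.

Labor's share = 1 − 0.38 = 0.62.
The 1990s: TFP = 7.3 − 4.826 − 2.232 = 0.242%.
The 2000s: TFP = 4 − 0.266 − 2.046 = 1.688%.
Difference = 0.242 − (1.688) = -1.446 pp.

-1.45 percentage points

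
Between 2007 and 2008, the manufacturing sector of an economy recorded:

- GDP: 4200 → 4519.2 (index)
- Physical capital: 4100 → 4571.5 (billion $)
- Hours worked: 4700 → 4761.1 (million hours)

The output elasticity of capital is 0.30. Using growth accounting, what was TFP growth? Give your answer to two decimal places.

TFP growth was 3.24%.

GDP growth = (4519.2 − 4200) / 4200 = 7.6%.
Physical capital growth = (4571.5 − 4100) / 4100 = 11.5%.
Hours worked growth = (4761.1 − 4700) / 4700 = 1.3%.
Labor's share = 1 − 0.3 = 0.7.
Physical capital: 0.3 × 11.5 = 3.45 pp.
Hours worked: 0.7 × 1.3 = 0.91 pp.
TFP growth = 7.6 − 4.36 = 3.24%.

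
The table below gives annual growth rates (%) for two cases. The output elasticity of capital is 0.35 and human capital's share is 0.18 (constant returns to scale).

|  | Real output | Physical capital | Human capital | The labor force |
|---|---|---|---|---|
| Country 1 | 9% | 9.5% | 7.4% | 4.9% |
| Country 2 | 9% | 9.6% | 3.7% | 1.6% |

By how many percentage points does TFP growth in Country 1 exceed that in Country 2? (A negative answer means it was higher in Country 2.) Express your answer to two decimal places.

-2.18 percentage points

Labor's share = 1 − 0.35 − 0.18 = 0.47.
Country 1: TFP = 9 − 3.325 − 1.332 − 2.303 = 2.04%.
Country 2: TFP = 9 − 3.36 − 0.666 − 0.752 = 4.222%.
Difference = 2.04 − (4.222) = -2.182 pp.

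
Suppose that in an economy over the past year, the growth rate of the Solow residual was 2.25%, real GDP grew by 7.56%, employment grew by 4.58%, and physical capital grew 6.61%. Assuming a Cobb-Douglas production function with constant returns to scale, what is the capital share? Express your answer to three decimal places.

gY = gA + α·gK + (1−α)·gL, so gY − gA − gL = α(gK − gL).
7.56 − 2.25 − 4.58 = α × (6.61 − 4.58).
0.73 = 2.03 α, so α = 0.35961.

The capital share is 0.360.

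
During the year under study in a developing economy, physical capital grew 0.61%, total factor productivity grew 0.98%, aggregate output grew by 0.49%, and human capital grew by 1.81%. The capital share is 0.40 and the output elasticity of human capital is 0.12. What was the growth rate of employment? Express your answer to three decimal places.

Labor's share = 1 − 0.4 − 0.12 = 0.48.
gY = gA + 0.4×0.61 + 0.12×1.81 + 0.48×g.
0.48×g = 0.49 − 0.98 − 0.4612 = -0.9512.
g = -0.9512 / 0.48 = -1.98167%.

-1.982%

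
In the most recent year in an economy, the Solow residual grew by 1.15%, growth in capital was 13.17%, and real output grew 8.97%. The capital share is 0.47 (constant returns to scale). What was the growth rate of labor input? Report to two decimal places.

Labor's share = 1 − 0.47 = 0.53.
gY = gA + 0.47×13.17 + 0.53×g.
0.53×g = 8.97 − 1.15 − 6.1899 = 1.6301.
g = 1.6301 / 0.53 = 3.0757%.

Labor input growth was 3.08%.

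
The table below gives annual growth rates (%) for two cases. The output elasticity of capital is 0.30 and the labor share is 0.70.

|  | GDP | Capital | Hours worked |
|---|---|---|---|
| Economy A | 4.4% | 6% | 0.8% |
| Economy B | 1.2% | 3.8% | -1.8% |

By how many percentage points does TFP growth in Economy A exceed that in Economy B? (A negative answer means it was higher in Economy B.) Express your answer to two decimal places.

0.72 percentage points

Labor's share = 1 − 0.3 = 0.7.
Economy A: TFP = 4.4 − 1.8 − 0.56 = 2.04%.
Economy B: TFP = 1.2 − 1.14 + 1.26 = 1.32%.
Difference = 2.04 − (1.32) = 0.72 pp.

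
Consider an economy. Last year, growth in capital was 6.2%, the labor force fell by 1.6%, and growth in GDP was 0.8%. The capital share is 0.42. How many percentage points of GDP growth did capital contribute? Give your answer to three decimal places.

Contribution = share × growth = 0.42 × 6.2 = 2.604 pp.

2.604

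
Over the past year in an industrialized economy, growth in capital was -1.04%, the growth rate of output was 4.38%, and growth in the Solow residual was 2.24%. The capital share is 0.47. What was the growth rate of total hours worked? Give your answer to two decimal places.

Labor's share = 1 − 0.47 = 0.53.
gY = gA + 0.47×(-1.04) + 0.53×g.
0.53×g = 4.38 − 2.24 + 0.4888 = 2.6288.
g = 2.6288 / 0.53 = 4.96%.

4.96%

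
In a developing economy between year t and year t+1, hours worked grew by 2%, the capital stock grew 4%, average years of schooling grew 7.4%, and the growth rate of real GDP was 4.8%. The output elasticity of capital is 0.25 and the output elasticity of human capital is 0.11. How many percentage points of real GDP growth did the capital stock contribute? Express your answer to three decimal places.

1.000 pp

Contribution = share × growth = 0.25 × 4 = 1 pp.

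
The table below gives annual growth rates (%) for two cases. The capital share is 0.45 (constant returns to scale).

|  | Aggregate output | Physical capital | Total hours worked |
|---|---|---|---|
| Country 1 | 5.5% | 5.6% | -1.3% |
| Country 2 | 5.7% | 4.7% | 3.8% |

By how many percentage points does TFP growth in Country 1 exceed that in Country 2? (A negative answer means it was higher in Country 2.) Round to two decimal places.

Labor's share = 1 − 0.45 = 0.55.
Country 1: TFP = 5.5 − 2.52 + 0.715 = 3.695%.
Country 2: TFP = 5.7 − 2.115 − 2.09 = 1.495%.
Difference = 3.695 − (1.495) = 2.2 pp.

2.20 percentage points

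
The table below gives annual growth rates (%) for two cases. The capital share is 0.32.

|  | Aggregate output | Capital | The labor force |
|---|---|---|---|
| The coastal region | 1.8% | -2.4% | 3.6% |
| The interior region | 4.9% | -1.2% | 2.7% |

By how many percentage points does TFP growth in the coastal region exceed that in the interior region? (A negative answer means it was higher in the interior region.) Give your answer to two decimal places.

-3.33 percentage points

Labor's share = 1 − 0.32 = 0.68.
The coastal region: TFP = 1.8 + 0.768 − 2.448 = 0.12%.
The interior region: TFP = 4.9 + 0.384 − 1.836 = 3.448%.
Difference = 0.12 − (3.448) = -3.328 pp.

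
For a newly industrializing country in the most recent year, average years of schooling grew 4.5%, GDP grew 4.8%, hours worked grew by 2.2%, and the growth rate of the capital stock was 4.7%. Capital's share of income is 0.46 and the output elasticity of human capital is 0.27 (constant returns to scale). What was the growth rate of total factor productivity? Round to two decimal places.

Total factor productivity grew 0.83%.

Labor's share = 1 − 0.46 − 0.27 = 0.27.
The capital stock: 0.46 × 4.7 = 2.162 pp.
Average years of schooling: 0.27 × 4.5 = 1.215 pp.
Hours worked: 0.27 × 2.2 = 0.594 pp.
TFP growth = 4.8 − 3.971 = 0.829%.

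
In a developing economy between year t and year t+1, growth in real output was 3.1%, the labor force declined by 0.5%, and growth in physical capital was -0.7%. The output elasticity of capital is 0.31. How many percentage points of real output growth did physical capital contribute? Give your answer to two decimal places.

Contribution = share × growth = 0.31 × (-0.7) = -0.217 pp.

-0.22 percentage points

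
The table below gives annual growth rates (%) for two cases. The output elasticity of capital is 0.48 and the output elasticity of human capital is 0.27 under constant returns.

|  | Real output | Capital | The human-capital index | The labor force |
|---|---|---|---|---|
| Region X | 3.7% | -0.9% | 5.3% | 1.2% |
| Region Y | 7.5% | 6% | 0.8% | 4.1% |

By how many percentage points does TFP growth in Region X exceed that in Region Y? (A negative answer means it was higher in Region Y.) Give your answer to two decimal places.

-0.98 percentage points

Labor's share = 1 − 0.48 − 0.27 = 0.25.
Region X: TFP = 3.7 + 0.432 − 1.431 − 0.3 = 2.401%.
Region Y: TFP = 7.5 − 2.88 − 0.216 − 1.025 = 3.379%.
Difference = 2.401 − (3.379) = -0.978 pp.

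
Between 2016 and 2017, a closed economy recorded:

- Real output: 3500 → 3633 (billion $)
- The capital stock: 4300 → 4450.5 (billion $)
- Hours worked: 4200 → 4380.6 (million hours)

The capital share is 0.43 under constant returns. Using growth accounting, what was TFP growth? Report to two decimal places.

Real output growth = (3633 − 3500) / 3500 = 3.8%.
The capital stock growth = (4450.5 − 4300) / 4300 = 3.5%.
Hours worked growth = (4380.6 − 4200) / 4200 = 4.3%.
Labor's share = 1 − 0.43 = 0.57.
The capital stock: 0.43 × 3.5 = 1.505 pp.
Hours worked: 0.57 × 4.3 = 2.451 pp.
TFP growth = 3.8 − 3.956 = -0.156%.

-0.16%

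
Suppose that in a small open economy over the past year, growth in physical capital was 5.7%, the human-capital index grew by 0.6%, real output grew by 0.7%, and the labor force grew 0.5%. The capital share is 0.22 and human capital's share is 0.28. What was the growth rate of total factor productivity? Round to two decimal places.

Labor's share = 1 − 0.22 − 0.28 = 0.5.
Physical capital: 0.22 × 5.7 = 1.254 pp.
The human-capital index: 0.28 × 0.6 = 0.168 pp.
The labor force: 0.5 × 0.5 = 0.25 pp.
TFP growth = 0.7 − 1.672 = -0.972%.

-0.97%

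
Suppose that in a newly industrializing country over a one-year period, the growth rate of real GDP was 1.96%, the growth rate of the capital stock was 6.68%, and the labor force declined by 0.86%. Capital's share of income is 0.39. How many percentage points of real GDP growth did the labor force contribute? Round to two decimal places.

Labor's share = 1 − 0.39 = 0.61.
Contribution = share × growth = 0.61 × (-0.86) = -0.5246 pp.

-0.52 pp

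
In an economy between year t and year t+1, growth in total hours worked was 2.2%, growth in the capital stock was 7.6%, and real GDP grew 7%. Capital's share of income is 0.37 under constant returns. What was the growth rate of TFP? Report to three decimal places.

2.802%

Labor's share = 1 − 0.37 = 0.63.
The capital stock: 0.37 × 7.6 = 2.812 pp.
Total hours worked: 0.63 × 2.2 = 1.386 pp.
TFP growth = 7 − 4.198 = 2.802%.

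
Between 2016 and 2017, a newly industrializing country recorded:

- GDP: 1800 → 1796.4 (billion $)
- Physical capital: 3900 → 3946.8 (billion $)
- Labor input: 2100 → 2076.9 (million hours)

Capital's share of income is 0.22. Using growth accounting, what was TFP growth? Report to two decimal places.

TFP grew 0.39%.

GDP growth = (1796.4 − 1800) / 1800 = -0.2%.
Physical capital growth = (3946.8 − 3900) / 3900 = 1.2%.
Labor input growth = (2076.9 − 2100) / 2100 = -1.1%.
Labor's share = 1 − 0.22 = 0.78.
Physical capital: 0.22 × 1.2 = 0.264 pp.
Labor input: 0.78 × (-1.1) = -0.858 pp.
TFP growth = -0.2 + 0.594 = 0.394%.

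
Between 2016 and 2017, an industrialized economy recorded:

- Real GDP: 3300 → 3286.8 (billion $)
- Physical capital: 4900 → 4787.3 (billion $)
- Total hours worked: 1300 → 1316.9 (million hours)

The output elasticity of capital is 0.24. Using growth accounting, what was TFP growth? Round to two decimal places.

Real GDP growth = (3286.8 − 3300) / 3300 = -0.4%.
Physical capital growth = (4787.3 − 4900) / 4900 = -2.3%.
Total hours worked growth = (1316.9 − 1300) / 1300 = 1.3%.
Labor's share = 1 − 0.24 = 0.76.
Physical capital: 0.24 × (-2.3) = -0.552 pp.
Total hours worked: 0.76 × 1.3 = 0.988 pp.
TFP growth = -0.4 − 0.436 = -0.836%.

-0.84%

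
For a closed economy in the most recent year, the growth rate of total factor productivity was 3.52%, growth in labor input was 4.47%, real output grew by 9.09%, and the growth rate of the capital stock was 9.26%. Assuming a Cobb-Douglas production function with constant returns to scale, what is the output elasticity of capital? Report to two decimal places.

gY = gA + α·gK + (1−α)·gL, so gY − gA − gL = α(gK − gL).
9.09 − 3.52 − 4.47 = α × (9.26 − 4.47).
1.1 = 4.79 α, so α = 0.2296.

The output elasticity of capital is 0.23.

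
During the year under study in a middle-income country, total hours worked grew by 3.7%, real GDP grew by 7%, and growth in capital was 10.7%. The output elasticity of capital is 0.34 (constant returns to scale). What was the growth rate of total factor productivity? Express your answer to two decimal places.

0.92%

Labor's share = 1 − 0.34 = 0.66.
Capital: 0.34 × 10.7 = 3.638 pp.
Total hours worked: 0.66 × 3.7 = 2.442 pp.
TFP growth = 7 − 6.08 = 0.92%.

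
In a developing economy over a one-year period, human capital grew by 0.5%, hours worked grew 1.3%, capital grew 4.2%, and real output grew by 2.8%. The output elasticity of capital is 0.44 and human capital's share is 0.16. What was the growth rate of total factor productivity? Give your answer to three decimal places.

Labor's share = 1 − 0.44 − 0.16 = 0.4.
Capital: 0.44 × 4.2 = 1.848 pp.
Human capital: 0.16 × 0.5 = 0.08 pp.
Hours worked: 0.4 × 1.3 = 0.52 pp.
TFP growth = 2.8 − 2.448 = 0.352%.

0.352%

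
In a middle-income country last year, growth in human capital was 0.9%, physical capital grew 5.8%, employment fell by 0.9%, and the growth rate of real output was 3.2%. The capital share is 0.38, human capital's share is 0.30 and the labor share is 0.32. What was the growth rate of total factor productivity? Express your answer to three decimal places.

Labor's share = 1 − 0.38 − 0.3 = 0.32.
Physical capital: 0.38 × 5.8 = 2.204 pp.
Human capital: 0.3 × 0.9 = 0.27 pp.
Employment: 0.32 × (-0.9) = -0.288 pp.
TFP growth = 3.2 − 2.186 = 1.014%.

Total factor productivity growth was 1.014%.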